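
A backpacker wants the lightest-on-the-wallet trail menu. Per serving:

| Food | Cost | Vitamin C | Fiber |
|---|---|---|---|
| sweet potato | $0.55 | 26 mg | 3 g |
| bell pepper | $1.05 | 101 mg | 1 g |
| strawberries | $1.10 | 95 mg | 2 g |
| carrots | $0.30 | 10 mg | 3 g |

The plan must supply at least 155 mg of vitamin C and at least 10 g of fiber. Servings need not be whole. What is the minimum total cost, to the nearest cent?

$2.18

sweet potato only: max(155/26, 10/3) = 5.962 servings → $3.28.
bell pepper only: max(155/101, 10/1) = 10 servings → $10.50.
strawberries only: max(155/95, 10/2) = 5 servings → $5.50.
carrots only: max(155/10, 10/3) = 15.5 servings → $4.65.
sweet potato + bell pepper with both tight: 3.087 servings and 0.7401 servings → $2.47.
sweet potato + strawberries with both tight: 2.747 servings and 0.8798 servings → $2.48.
sweet potato + carrots: the both-tight solution has a negative serving — not a feasible corner.
bell pepper + strawberries: intersection lies outside the first quadrant.
bell pepper + carrots with both tight: 1.246 servings and 2.918 servings → $2.18.
strawberries + carrots with both tight: 1.377 servings and 2.415 servings → $2.24.
The minimum over all feasible corners is $2.18.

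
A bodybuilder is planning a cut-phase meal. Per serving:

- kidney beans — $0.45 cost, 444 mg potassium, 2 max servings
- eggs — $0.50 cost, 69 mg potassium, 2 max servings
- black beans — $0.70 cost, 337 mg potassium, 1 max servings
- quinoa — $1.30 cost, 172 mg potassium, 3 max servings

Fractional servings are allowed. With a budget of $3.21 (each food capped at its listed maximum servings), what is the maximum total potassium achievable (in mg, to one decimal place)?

1443.7 mg

Potassium per dollar: kidney beans 986.7, black beans 481.4, eggs 138, quinoa 132.3.
Take 2 servings of kidney beans: spends $0.90, +888.0 mg potassium (running total 888.0 mg).
Take 1 serving of black beans: spends $0.70, +337.0 mg potassium (running total 1225.0 mg).
Take 2 servings of eggs: spends $1.00, +138.0 mg potassium (running total 1363.0 mg).
Take 0.4692 servings of quinoa: spends $0.61, +80.7 mg potassium (running total 1443.7 mg).
Greedy by best ratio exhausts the cost allowance optimally: 1443.7 mg.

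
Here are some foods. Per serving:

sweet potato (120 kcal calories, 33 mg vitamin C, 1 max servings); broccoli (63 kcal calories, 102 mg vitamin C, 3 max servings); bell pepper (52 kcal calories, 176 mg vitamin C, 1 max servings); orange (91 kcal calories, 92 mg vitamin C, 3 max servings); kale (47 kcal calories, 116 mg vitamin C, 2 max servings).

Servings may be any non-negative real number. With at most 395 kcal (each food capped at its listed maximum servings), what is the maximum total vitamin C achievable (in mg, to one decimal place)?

774.7 mg

Vitamin C per kcal: bell pepper 3.385, kale 2.468, broccoli 1.619, orange 1.011, sweet potato 0.275.
Take 1 serving of bell pepper: uses 52 kcal, +176.0 mg vitamin C (running total 176.0 mg).
Take 2 servings of kale: uses 94 kcal, +232.0 mg vitamin C (running total 408.0 mg).
Take 3 servings of broccoli: uses 189 kcal, +306.0 mg vitamin C (running total 714.0 mg).
Take 0.6593 servings of orange: uses 60 kcal, +60.7 mg vitamin C (running total 774.7 mg).
Filling greedily by vitamin C-per-kcal is optimal for one linear limit, giving 774.7 mg.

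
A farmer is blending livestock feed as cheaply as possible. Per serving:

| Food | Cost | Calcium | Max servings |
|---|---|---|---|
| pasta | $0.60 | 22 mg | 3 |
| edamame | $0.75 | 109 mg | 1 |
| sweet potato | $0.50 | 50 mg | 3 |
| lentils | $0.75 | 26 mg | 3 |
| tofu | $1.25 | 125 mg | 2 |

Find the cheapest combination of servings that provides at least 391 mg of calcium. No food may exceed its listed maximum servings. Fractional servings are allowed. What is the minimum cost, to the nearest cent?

$3.57

Cost per mg of calcium: edamame $0.0069, sweet potato $0.0100, tofu $0.0100, pasta $0.0273, lentils $0.0288.
Take 1 serving of edamame: +109.0 mg calcium for $0.75 (total $0.75, still need 282.0 mg).
Take 3 servings of sweet potato: +150.0 mg calcium for $1.50 (total $2.25, still need 132.0 mg).
Take 1.056 servings of tofu: +132.0 mg calcium for $1.32 (total $3.57, still need 0.0 mg).
Greedy by cheapest-per-mg is optimal for a single linear constraint, so the minimum cost is $3.57.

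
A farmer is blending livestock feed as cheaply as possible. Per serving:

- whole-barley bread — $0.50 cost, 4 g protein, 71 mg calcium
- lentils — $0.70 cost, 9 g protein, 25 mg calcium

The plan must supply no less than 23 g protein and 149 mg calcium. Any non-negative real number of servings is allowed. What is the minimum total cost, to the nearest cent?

whole-barley bread only: max(23/4, 149/71) = 5.75 servings → $2.88.
lentils only: max(23/9, 149/25) = 5.96 servings → $4.17.
whole-barley bread + lentils with both tight: 1.421 servings and 1.924 servings → $2.06.
The minimum over all feasible corners is $2.06.

$2.06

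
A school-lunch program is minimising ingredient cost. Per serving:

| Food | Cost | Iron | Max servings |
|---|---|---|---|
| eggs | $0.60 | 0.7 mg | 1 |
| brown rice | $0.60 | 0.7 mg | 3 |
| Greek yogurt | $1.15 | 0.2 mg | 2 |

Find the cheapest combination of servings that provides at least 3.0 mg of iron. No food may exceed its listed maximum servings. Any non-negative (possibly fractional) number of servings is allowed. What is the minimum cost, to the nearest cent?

$3.55

Cost per mg of iron: eggs $0.8571, brown rice $0.8571, Greek yogurt $5.7500.
Take 1 serving of eggs: +0.7 mg iron for $0.60 (total $0.60, still need 2.3 mg).
Take 3 servings of brown rice: +2.1 mg iron for $1.80 (total $2.40, still need 0.2 mg).
Take 1 serving of Greek yogurt: +0.2 mg iron for $1.15 (total $3.55, still need 0.0 mg).
Greedy by cheapest-per-mg is optimal for a single linear constraint, so the minimum cost is $3.55.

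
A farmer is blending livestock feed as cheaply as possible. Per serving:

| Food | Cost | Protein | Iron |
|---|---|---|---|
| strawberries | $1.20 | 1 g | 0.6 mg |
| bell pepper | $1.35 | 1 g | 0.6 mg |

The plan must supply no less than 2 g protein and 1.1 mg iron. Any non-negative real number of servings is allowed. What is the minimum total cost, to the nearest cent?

At the optimum either one food covers both requirements or two foods hit both targets exactly; no other combination can be cheaper.
strawberries only: max(2/1, 1.1/0.6) = 2 servings → $2.40.
bell pepper only: max(2/1, 1.1/0.6) = 2 servings → $2.70.
strawberries + bell pepper (both tight): parallel constraints — no distinct corner.
The minimum over all feasible corners is $2.40.

$2.40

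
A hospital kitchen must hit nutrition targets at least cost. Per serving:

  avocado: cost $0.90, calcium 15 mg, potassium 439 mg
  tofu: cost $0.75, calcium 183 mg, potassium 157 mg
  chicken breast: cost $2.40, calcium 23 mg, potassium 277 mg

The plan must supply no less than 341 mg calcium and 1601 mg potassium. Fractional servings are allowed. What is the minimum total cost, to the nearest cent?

$3.97

avocado only: max(341/15, 1601/439) = 22.73 servings → $20.46.
tofu only: max(341/183, 1601/157) = 10.2 servings → $7.65.
chicken breast only: max(341/23, 1601/277) = 14.83 servings → $35.58.
avocado + tofu with both tight: 3.071 servings and 1.612 servings → $3.97.
avocado + chicken breast: intersection lies outside the first quadrant.
tofu + chicken breast with both tight: 1.224 servings and 5.086 servings → $13.12.
Cheapest feasible corner: $3.97.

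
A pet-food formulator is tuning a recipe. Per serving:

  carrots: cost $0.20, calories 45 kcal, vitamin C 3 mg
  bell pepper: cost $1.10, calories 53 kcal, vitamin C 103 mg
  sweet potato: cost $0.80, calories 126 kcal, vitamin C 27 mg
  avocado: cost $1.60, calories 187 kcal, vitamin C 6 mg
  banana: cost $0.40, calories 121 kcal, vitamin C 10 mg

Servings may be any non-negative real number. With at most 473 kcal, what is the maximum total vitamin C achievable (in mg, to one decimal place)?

919.2 mg

Vitamin C per kcal: bell pepper 1.943, sweet potato 0.2143, banana 0.08264, carrots 0.06667, avocado 0.03209.
With no serving limits, spend the whole calories allowance on bell pepper: 473 kcal / 53 kcal × 103 mg = 919.2 mg.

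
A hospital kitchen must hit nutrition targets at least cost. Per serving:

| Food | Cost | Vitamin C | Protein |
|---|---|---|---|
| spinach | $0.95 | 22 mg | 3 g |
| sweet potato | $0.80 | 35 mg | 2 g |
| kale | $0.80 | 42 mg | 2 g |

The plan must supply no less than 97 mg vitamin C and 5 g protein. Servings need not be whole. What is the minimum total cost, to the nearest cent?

$1.95

This is a tiny linear program; its minimum lies at a vertex of the feasible set. List the vertices and price them.
spinach only: max(97/22, 5/3) = 4.409 servings → $4.19.
sweet potato only: max(97/35, 5/2) = 2.771 servings → $2.22.
kale only: max(97/42, 5/2) = 2.5 servings → $2.00.
spinach + sweet potato: intersection lies outside the first quadrant.
spinach + kale with both tight: 0.1951 servings and 2.207 servings → $1.95.
sweet potato + kale with both tight: 1.143 servings and 1.357 servings → $2.00.
Cheapest feasible corner: $1.95.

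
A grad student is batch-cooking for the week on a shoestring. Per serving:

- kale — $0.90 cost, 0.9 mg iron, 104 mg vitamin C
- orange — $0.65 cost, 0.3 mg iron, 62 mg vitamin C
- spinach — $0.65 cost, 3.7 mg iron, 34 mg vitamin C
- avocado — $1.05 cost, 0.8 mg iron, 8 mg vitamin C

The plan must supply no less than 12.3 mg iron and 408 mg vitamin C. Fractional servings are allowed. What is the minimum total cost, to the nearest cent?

A basic optimal solution has at most two foods positive. Try each food alone and each pair with both targets met exactly.
kale only: max(12.3/0.9, 408/104) = 13.67 servings → $12.30.
orange only: max(12.3/0.3, 408/62) = 41 servings → $26.65.
spinach only: max(12.3/3.7, 408/34) = 12 servings → $7.80.
avocado only: max(12.3/0.8, 408/8) = 51 servings → $53.55.
kale + orange with both targets exact would need a negative amount; discard.
kale + spinach with both tight: 3.081 servings and 2.575 servings → $4.45.
kale + avocado with both tight: 3 servings and 12 servings → $15.30.
orange + spinach with both tight: 4.979 servings and 2.921 servings → $5.13.
orange + avocado with both tight: 4.831 servings and 13.56 servings → $17.38.
spinach + avocado: intersection lies outside the first quadrant.
Cheapest feasible corner: $4.45.

$4.45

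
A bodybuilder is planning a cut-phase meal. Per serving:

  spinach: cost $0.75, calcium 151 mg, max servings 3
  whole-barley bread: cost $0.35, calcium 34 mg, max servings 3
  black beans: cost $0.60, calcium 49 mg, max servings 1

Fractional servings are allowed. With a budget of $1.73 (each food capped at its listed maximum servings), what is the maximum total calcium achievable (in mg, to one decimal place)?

348.3 mg

Calcium per dollar: spinach 201.3, whole-barley bread 97.14, black beans 81.67.
Take 2.307 servings of spinach: spends $1.73, +348.3 mg calcium (running total 348.3 mg).
Greedy by best ratio exhausts the cost allowance optimally: 348.3 mg.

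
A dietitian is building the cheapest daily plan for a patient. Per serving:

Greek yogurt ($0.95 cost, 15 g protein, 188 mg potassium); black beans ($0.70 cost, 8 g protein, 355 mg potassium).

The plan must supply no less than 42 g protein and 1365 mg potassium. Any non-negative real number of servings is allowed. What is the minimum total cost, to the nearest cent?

$3.30

A basic optimal solution has at most two foods positive. Try each food alone and each pair with both targets met exactly.
Greek yogurt only: max(42/15, 1365/188) = 7.261 servings → $6.90.
black beans only: max(42/8, 1365/355) = 5.25 servings → $3.67.
Greek yogurt + black beans with both tight: 1.044 servings and 3.292 servings → $3.30.
The minimum over all feasible corners is $3.30.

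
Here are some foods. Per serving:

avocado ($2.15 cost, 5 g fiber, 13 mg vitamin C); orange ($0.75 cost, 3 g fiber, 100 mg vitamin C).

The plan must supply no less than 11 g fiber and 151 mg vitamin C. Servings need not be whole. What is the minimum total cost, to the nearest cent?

This is a tiny linear program; its minimum lies at a vertex of the feasible set. List the vertices and price them.
avocado only: max(11/5, 151/13) = 11.62 servings → $24.97.
orange only: max(11/3, 151/100) = 3.667 servings → $2.75.
avocado + orange with both tight: 1.403 servings and 1.328 servings → $4.01.
The minimum over all feasible corners is $2.75.

$2.75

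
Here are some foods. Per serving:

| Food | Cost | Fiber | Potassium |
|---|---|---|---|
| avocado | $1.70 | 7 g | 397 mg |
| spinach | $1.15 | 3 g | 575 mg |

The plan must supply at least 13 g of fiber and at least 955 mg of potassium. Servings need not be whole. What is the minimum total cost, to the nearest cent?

A basic optimal solution has at most two foods positive. Try each food alone and each pair with both targets met exactly.
avocado only: max(13/7, 955/397) = 2.406 servings → $4.09.
spinach only: max(13/3, 955/575) = 4.333 servings → $4.98.
avocado + spinach with both tight: 1.627 servings and 0.5378 servings → $3.38.
So the least-cost plan costs $3.38.

$3.38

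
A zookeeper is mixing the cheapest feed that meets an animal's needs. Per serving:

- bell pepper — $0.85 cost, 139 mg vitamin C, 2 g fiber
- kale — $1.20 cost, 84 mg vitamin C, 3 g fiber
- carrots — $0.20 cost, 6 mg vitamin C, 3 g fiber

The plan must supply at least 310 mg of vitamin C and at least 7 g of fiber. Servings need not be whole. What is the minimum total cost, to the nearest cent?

bell pepper only: max(310/139, 7/2) = 3.5 servings → $2.98.
kale only: max(310/84, 7/3) = 3.69 servings → $4.43.
carrots only: max(310/6, 7/3) = 51.67 servings → $10.33.
bell pepper + kale with both tight: 1.373 servings and 1.418 servings → $2.87.
bell pepper + carrots with both tight: 2.193 servings and 0.8716 servings → $2.04.
kale + carrots with both targets exact would need a negative amount; discard.
So the least-cost plan costs $2.04.

$2.04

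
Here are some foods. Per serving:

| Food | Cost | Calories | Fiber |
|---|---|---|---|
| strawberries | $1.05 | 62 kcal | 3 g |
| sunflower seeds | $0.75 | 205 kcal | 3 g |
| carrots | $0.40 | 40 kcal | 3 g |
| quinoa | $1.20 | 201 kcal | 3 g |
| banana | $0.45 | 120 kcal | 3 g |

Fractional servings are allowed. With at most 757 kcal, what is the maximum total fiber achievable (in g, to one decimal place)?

Fiber per kcal: carrots 0.075, strawberries 0.04839, banana 0.025, quinoa 0.01493, sunflower seeds 0.01463.
With no serving limits, spend the whole calories allowance on carrots: 757 kcal / 40 kcal × 3 g = 56.8 g.

56.8 g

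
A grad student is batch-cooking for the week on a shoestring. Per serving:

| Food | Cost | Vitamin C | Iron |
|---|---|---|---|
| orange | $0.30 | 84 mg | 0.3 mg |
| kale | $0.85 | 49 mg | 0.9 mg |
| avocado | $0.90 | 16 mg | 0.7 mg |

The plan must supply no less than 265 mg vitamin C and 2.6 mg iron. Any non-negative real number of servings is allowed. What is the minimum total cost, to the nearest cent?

$2.49

orange only: max(265/84, 2.6/0.3) = 8.667 servings → $2.60.
kale only: max(265/49, 2.6/0.9) = 5.408 servings → $4.60.
avocado only: max(265/16, 2.6/0.7) = 16.56 servings → $14.91.
orange + kale with both tight: 1.824 servings and 2.281 servings → $2.49.
orange + avocado with both tight: 2.665 servings and 2.572 servings → $3.11.
kale + avocado with both targets exact would need a negative amount; discard.
Cheapest feasible corner: $2.49.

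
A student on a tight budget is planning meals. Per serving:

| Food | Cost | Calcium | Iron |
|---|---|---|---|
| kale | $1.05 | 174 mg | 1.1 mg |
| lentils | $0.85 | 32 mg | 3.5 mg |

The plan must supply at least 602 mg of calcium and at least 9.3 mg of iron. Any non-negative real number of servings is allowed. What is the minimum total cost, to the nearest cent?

For a min-cost LP with two ≥-constraints, a basic feasible solution has at most two positive variables.
kale only: max(602/174, 9.3/1.1) = 8.455 servings → $8.88.
lentils only: max(602/32, 9.3/3.5) = 18.81 servings → $15.99.
kale + lentils with both tight: 3.153 servings and 1.666 servings → $4.73.
Cheapest feasible corner: $4.73.

$4.73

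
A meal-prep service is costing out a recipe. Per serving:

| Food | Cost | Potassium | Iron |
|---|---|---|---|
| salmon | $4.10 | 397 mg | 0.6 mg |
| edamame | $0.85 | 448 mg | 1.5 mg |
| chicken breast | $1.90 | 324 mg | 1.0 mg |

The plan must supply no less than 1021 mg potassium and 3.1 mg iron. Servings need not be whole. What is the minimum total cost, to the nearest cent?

This is a tiny linear program; its minimum lies at a vertex of the feasible set. List the vertices and price them.
salmon only: max(1021/397, 3.1/0.6) = 5.167 servings → $21.18.
edamame only: max(1021/448, 3.1/1.5) = 2.279 servings → $1.94.
chicken breast only: max(1021/324, 3.1/1.0) = 3.151 servings → $5.99.
salmon + edamame with both tight: 0.4368 servings and 1.892 servings → $3.40.
salmon + chicken breast with both tight: 0.08193 servings and 3.051 servings → $6.13.
edamame + chicken breast: intersection lies outside the first quadrant.
The minimum over all feasible corners is $1.94.

$1.94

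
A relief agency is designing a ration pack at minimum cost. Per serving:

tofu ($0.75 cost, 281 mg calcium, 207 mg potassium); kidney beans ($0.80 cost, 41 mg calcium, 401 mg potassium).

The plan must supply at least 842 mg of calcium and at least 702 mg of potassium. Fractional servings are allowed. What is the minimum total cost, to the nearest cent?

$2.40

For a min-cost LP with two ≥-constraints, a basic feasible solution has at most two positive variables.
tofu only: max(842/281, 702/207) = 3.391 servings → $2.54.
kidney beans only: max(842/41, 702/401) = 20.54 servings → $16.43.
tofu + kidney beans with both tight: 2.964 servings and 0.2204 servings → $2.40.
The minimum over all feasible corners is $2.40.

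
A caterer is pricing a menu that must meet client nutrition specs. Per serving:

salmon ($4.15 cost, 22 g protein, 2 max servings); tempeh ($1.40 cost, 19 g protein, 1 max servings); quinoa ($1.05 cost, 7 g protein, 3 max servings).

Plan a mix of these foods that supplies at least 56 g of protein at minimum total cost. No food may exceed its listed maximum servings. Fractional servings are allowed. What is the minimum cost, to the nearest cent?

Cost per g of protein: tempeh $0.0737, quinoa $0.1500, salmon $0.1886.
Take 1 serving of tempeh: +19.0 g protein for $1.40 (total $1.40, still need 37.0 g).
Take 3 servings of quinoa: +21.0 g protein for $3.15 (total $4.55, still need 16.0 g).
Take 0.7273 servings of salmon: +16.0 g protein for $3.02 (total $7.57, still need 0.0 g).
Filling from the cheapest source first is optimal under one linear minimum: $7.57.

$7.57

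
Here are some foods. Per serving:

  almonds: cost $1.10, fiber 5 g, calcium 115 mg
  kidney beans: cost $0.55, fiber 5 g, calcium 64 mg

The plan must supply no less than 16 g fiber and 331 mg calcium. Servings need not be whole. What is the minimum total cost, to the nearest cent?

$2.84

Minimising a linear cost over {fiber ≥ 16, calcium ≥ 331, servings ≥ 0} — the optimum is at a vertex, using one or two foods.
almonds only: max(16/5, 331/115) = 3.2 servings → $3.52.
kidney beans only: max(16/5, 331/64) = 5.172 servings → $2.84.
almonds + kidney beans with both tight: 2.475 servings and 0.7255 servings → $3.12.
The minimum over all feasible corners is $2.84.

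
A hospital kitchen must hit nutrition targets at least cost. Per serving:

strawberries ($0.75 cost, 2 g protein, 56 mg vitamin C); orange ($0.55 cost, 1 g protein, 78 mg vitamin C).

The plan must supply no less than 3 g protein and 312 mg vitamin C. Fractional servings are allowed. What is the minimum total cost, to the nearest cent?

$2.20

strawberries only: max(3/2, 312/56) = 5.571 servings → $4.18.
orange only: max(3/1, 312/78) = 4 servings → $2.20.
strawberries + orange: the both-tight solution has a negative serving — not a feasible corner.
The minimum over all feasible corners is $2.20.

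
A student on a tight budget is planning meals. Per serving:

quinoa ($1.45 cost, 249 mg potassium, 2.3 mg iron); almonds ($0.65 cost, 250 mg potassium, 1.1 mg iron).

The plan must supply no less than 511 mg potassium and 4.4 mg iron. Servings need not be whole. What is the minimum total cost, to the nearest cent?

At the optimum either one food covers both requirements or two foods hit both targets exactly; no other combination can be cheaper.
quinoa only: max(511/249, 4.4/2.3) = 2.052 servings → $2.98.
almonds only: max(511/250, 4.4/1.1) = 4 servings → $2.60.
quinoa + almonds with both tight: 1.786 servings and 0.2647 servings → $2.76.
So the least-cost plan costs $2.60.

$2.60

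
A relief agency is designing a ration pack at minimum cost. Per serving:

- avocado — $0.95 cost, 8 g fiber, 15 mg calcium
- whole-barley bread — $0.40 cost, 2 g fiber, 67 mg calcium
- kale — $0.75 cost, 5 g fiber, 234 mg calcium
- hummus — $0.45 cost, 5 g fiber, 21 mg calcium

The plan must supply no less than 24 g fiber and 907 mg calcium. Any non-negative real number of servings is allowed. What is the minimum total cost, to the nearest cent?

$3.30

For a min-cost LP with two ≥-constraints, a basic feasible solution has at most two positive variables.
avocado only: max(24/8, 907/15) = 60.47 servings → $57.44.
whole-barley bread only: max(24/2, 907/67) = 13.54 servings → $5.41.
kale only: max(24/5, 907/234) = 4.8 servings → $3.60.
hummus only: max(24/5, 907/21) = 43.19 servings → $19.44.
avocado + whole-barley bread with both targets exact would need a negative amount; discard.
avocado + kale with both tight: 0.6016 servings and 3.838 servings → $3.45.
avocado + hummus: the both-tight solution has a negative serving — not a feasible corner.
whole-barley bread + kale with both tight: 8.128 servings and 1.549 servings → $4.41.
whole-barley bread + hummus: intersection lies outside the first quadrant.
kale + hummus with both tight: 3.785 servings and 1.015 servings → $3.30.
Cheapest feasible corner: $3.30.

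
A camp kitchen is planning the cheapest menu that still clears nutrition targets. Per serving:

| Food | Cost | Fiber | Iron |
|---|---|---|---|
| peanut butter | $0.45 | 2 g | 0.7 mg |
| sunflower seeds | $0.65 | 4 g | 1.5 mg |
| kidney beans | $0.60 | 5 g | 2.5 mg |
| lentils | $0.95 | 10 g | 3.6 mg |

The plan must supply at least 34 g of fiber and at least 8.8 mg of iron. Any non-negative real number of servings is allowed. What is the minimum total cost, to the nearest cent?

At the optimum either one food covers both requirements or two foods hit both targets exactly; no other combination can be cheaper.
peanut butter only: max(34/2, 8.8/0.7) = 17 servings → $7.65.
sunflower seeds only: max(34/4, 8.8/1.5) = 8.5 servings → $5.53.
kidney beans only: max(34/5, 8.8/2.5) = 6.8 servings → $4.08.
lentils only: max(34/10, 8.8/3.6) = 3.4 servings → $3.23.
peanut butter + sunflower seeds: the both-tight solution has a negative serving — not a feasible corner.
peanut butter + kidney beans with both targets exact would need a negative amount; discard.
peanut butter + lentils: the both-tight solution has a negative serving — not a feasible corner.
sunflower seeds + kidney beans: the both-tight solution has a negative serving — not a feasible corner.
sunflower seeds + lentils with both targets exact would need a negative amount; discard.
kidney beans + lentils: intersection lies outside the first quadrant.
Cheapest feasible corner: $3.23.

$3.23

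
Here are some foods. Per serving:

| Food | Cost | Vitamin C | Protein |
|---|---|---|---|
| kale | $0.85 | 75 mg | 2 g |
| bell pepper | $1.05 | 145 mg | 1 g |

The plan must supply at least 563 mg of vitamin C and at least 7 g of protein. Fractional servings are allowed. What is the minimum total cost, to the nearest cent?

$4.72

Compare the cost at each extreme point of the feasible region.
kale only: max(563/75, 7/2) = 7.507 servings → $6.38.
bell pepper only: max(563/145, 7/1) = 7 servings → $7.35.
kale + bell pepper with both tight: 2.102 servings and 2.795 servings → $4.72.
Cheapest feasible corner: $4.72.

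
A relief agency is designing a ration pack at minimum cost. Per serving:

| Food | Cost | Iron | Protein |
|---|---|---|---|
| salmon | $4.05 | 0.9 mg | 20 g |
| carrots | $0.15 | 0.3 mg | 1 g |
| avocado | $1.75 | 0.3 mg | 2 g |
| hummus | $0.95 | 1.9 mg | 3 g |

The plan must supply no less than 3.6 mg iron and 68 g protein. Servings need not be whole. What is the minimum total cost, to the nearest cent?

$10.20

Minimising a linear cost over {iron ≥ 3.6, protein ≥ 68, servings ≥ 0} — the optimum is at a vertex, using one or two foods.
salmon only: max(3.6/0.9, 68/20) = 4 servings → $16.20.
carrots only: max(3.6/0.3, 68/1) = 68 servings → $10.20.
avocado only: max(3.6/0.3, 68/2) = 34 servings → $59.50.
hummus only: max(3.6/1.9, 68/3) = 22.67 servings → $21.53.
salmon + carrots with both tight: 3.294 servings and 2.118 servings → $13.66.
salmon + avocado with both tight: 3.143 servings and 2.571 servings → $17.23.
salmon + hummus with both tight: 3.354 servings and 0.3059 servings → $13.87.
carrots + avocado with both targets exact would need a negative amount; discard.
carrots + hummus: intersection lies outside the first quadrant.
avocado + hummus: intersection lies outside the first quadrant.
The minimum over all feasible corners is $10.20.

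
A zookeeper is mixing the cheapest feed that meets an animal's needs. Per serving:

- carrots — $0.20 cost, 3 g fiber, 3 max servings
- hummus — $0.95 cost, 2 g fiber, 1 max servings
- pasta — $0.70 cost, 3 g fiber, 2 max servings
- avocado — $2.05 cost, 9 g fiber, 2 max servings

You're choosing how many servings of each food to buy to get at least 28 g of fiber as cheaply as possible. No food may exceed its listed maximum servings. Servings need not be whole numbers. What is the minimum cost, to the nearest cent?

Cost per g of fiber: carrots $0.0667, avocado $0.2278, pasta $0.2333, hummus $0.4750.
Take 3 servings of carrots: +9.0 g fiber for $0.60 (total $0.60, still need 19.0 g).
Take 2 servings of avocado: +18.0 g fiber for $4.10 (total $4.70, still need 1.0 g).
Take 0.3333 servings of pasta: +1.0 g fiber for $0.23 (total $4.93, still need 0.0 g).
Filling from the cheapest source first is optimal under one linear minimum: $4.93.

$4.93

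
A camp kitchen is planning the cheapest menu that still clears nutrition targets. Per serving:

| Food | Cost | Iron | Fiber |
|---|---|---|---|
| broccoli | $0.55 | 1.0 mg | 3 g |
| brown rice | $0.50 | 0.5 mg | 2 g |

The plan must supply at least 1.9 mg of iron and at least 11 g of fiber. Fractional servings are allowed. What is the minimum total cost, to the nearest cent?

The cheapest plan sits at a corner of the feasible region — with two constraints it uses at most two foods.
broccoli only: max(1.9/1.0, 11/3) = 3.667 servings → $2.02.
brown rice only: max(1.9/0.5, 11/2) = 5.5 servings → $2.75.
broccoli + brown rice: intersection lies outside the first quadrant.
Cheapest feasible corner: $2.02.

$2.02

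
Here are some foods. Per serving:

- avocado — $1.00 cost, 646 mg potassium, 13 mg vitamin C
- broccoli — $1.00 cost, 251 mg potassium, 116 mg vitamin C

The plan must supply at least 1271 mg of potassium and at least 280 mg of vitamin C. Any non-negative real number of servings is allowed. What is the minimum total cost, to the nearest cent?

Check every corner: each single food scaled to meet both minima, and each pair solved so both constraints bind.
avocado only: max(1271/646, 280/13) = 21.54 servings → $21.54.
broccoli only: max(1271/251, 280/116) = 5.064 servings → $5.06.
avocado + broccoli with both tight: 1.077 servings and 2.293 servings → $3.37.
Cheapest feasible corner: $3.37.

$3.37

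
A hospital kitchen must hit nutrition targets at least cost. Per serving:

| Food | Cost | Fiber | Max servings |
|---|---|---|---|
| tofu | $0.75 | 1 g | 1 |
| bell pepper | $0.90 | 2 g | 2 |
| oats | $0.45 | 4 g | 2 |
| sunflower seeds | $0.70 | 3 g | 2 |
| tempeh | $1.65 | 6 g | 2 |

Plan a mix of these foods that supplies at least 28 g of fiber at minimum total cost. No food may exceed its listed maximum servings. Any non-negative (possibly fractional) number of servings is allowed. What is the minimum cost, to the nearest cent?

$6.50

Cost per g of fiber: oats $0.1125, sunflower seeds $0.2333, tempeh $0.2750, bell pepper $0.4500, tofu $0.7500.
Take 2 servings of oats: +8.0 g fiber for $0.90 (total $0.90, still need 20.0 g).
Take 2 servings of sunflower seeds: +6.0 g fiber for $1.40 (total $2.30, still need 14.0 g).
Take 2 servings of tempeh: +12.0 g fiber for $3.30 (total $5.60, still need 2.0 g).
Take 1 serving of bell pepper: +2.0 g fiber for $0.90 (total $6.50, still need 0.0 g).
Filling from the cheapest source first is optimal under one linear minimum: $6.50.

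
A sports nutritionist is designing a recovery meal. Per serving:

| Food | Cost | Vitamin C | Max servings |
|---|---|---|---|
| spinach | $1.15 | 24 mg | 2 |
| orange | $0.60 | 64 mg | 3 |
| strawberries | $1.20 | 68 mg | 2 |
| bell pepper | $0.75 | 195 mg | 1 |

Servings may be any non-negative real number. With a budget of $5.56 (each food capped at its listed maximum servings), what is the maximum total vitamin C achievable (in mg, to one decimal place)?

535.7 mg

Vitamin C per dollar: bell pepper 260, orange 106.7, strawberries 56.67, spinach 20.87.
Take 1 serving of bell pepper: spends $0.75, +195.0 mg vitamin C (running total 195.0 mg).
Take 3 servings of orange: spends $1.80, +192.0 mg vitamin C (running total 387.0 mg).
Take 2 servings of strawberries: spends $2.40, +136.0 mg vitamin C (running total 523.0 mg).
Take 0.5304 servings of spinach: spends $0.61, +12.7 mg vitamin C (running total 535.7 mg).
Greedy by best ratio exhausts the cost allowance optimally: 535.7 mg.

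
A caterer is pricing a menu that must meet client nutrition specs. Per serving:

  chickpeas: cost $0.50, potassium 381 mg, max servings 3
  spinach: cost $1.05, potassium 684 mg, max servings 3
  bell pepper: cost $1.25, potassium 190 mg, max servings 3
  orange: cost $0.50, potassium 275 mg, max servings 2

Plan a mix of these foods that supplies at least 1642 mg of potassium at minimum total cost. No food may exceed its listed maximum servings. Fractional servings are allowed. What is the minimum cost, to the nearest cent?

Cost per mg of potassium: chickpeas $0.0013, spinach $0.0015, orange $0.0018, bell pepper $0.0066.
Take 3 servings of chickpeas: +1143.0 mg potassium for $1.50 (total $1.50, still need 499.0 mg).
Take 0.7295 servings of spinach: +499.0 mg potassium for $0.77 (total $2.27, still need 0.0 mg).
Greedy by cheapest-per-mg is optimal for a single linear constraint, so the minimum cost is $2.27.

$2.27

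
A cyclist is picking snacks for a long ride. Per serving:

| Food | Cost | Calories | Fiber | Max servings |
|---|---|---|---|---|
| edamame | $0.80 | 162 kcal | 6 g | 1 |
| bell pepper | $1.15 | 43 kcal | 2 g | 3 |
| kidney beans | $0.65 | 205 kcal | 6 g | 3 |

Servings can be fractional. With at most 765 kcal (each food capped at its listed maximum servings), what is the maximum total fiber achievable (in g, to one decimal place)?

Fiber per kcal: bell pepper 0.04651, edamame 0.03704, kidney beans 0.02927.
Take 3 servings of bell pepper: uses 129 kcal, +6.0 g fiber (running total 6.0 g).
Take 1 serving of edamame: uses 162 kcal, +6.0 g fiber (running total 12.0 g).
Take 2.312 servings of kidney beans: uses 474 kcal, +13.9 g fiber (running total 25.9 g).
Greedy by best ratio exhausts the calories allowance optimally: 25.9 g.

25.9 g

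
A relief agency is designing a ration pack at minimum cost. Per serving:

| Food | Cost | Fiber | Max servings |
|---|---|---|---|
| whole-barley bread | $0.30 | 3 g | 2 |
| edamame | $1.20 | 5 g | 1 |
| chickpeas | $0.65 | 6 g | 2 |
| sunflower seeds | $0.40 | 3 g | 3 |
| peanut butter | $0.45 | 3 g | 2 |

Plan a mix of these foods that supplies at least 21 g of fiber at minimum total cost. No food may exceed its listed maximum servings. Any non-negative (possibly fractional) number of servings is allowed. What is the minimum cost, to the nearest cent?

Cost per g of fiber: whole-barley bread $0.1000, chickpeas $0.1083, sunflower seeds $0.1333, peanut butter $0.1500, edamame $0.2400.
Take 2 servings of whole-barley bread: +6.0 g fiber for $0.60 (total $0.60, still need 15.0 g).
Take 2 servings of chickpeas: +12.0 g fiber for $1.30 (total $1.90, still need 3.0 g).
Take 1 serving of sunflower seeds: +3.0 g fiber for $0.40 (total $2.30, still need 0.0 g).
Filling from the cheapest source first is optimal under one linear minimum: $2.30.

$2.30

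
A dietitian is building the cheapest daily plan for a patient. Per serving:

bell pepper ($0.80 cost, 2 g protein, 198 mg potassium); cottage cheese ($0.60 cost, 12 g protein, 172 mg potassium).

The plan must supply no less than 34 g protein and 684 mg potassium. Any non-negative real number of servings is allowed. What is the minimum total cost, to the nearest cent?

Compare the cost at each extreme point of the feasible region.
bell pepper only: max(34/2, 684/198) = 17 servings → $13.60.
cottage cheese only: max(34/12, 684/172) = 3.977 servings → $2.39.
bell pepper + cottage cheese with both tight: 1.161 servings and 2.64 servings → $2.51.
The minimum over all feasible corners is $2.39.

$2.39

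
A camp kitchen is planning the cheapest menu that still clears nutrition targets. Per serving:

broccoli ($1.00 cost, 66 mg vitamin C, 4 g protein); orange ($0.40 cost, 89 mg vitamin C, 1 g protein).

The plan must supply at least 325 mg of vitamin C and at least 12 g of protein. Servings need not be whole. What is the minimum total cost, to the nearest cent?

$3.26

Two binding constraints pin down two serving amounts, so the optimal mix uses at most two foods. The candidates are each food alone (scaled to the tighter of vitamin C/protein) and each pair with both constraints tight.
broccoli only: max(325/66, 12/4) = 4.924 servings → $4.92.
orange only: max(325/89, 12/1) = 12 servings → $4.80.
broccoli + orange with both tight: 2.562 servings and 1.752 servings → $3.26.
The minimum over all feasible corners is $3.26.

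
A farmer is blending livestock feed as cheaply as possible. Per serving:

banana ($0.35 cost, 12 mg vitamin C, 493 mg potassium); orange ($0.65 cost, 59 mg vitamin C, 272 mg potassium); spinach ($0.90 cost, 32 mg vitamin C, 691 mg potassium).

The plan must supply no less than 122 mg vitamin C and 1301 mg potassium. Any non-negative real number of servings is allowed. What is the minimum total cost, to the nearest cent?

$1.71

At the optimum either one food covers both requirements or two foods hit both targets exactly; no other combination can be cheaper.
banana only: max(122/12, 1301/493) = 10.17 servings → $3.56.
orange only: max(122/59, 1301/272) = 4.783 servings → $3.11.
spinach only: max(122/32, 1301/691) = 3.812 servings → $3.43.
banana + orange with both tight: 1.687 servings and 1.725 servings → $1.71.
banana + spinach: intersection lies outside the first quadrant.
orange + spinach with both tight: 1.331 servings and 1.359 servings → $2.09.
The minimum over all feasible corners is $1.71.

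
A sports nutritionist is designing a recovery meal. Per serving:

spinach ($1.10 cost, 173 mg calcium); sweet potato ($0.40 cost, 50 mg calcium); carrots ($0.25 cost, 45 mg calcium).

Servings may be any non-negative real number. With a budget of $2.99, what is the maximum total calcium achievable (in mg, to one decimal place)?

538.2 mg

Calcium per dollar: carrots 180, spinach 157.3, sweet potato 125.
With no serving limits, spend the whole cost allowance on carrots: $2.99 / $0.25 × 45 mg = 538.2 mg.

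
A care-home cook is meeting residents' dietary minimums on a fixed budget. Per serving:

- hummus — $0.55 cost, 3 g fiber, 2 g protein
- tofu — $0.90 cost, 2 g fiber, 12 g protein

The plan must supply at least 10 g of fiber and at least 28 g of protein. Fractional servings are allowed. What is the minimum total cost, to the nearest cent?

$2.90

Check every corner: each single food scaled to meet both minima, and each pair solved so both constraints bind.
hummus only: max(10/3, 28/2) = 14 servings → $7.70.
tofu only: max(10/2, 28/12) = 5 servings → $4.50.
hummus + tofu with both tight: 2 servings and 2 servings → $2.90.
Cheapest feasible corner: $2.90.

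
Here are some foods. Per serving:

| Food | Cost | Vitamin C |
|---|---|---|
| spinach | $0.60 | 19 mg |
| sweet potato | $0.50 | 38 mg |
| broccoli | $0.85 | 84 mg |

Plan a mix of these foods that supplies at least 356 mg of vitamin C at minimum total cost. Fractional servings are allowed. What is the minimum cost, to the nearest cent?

$3.60

Cost per mg of vitamin C: broccoli $0.0101, sweet potato $0.0132, spinach $0.0316.
With no serving limits, use only broccoli: 356 mg / 84 mg = 4.238 servings × $0.85 = $3.60.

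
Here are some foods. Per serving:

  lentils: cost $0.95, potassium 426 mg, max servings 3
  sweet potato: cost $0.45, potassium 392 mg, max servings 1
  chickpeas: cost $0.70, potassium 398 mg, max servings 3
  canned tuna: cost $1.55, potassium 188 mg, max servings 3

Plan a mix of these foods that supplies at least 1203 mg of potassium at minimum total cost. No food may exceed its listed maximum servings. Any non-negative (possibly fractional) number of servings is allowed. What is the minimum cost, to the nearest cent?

$1.88

Cost per mg of potassium: sweet potato $0.0011, chickpeas $0.0018, lentils $0.0022, canned tuna $0.0082.
Take 1 serving of sweet potato: +392.0 mg potassium for $0.45 (total $0.45, still need 811.0 mg).
Take 2.038 servings of chickpeas: +811.0 mg potassium for $1.43 (total $1.88, still need 0.0 mg).
Filling from the cheapest source first is optimal under one linear minimum: $1.88.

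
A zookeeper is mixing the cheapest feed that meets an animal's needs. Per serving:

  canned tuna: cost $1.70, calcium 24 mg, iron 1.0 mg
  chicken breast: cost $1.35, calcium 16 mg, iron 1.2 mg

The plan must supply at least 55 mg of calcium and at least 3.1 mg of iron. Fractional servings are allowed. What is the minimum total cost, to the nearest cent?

$4.22

This is a tiny linear program; its minimum lies at a vertex of the feasible set. List the vertices and price them.
canned tuna only: max(55/24, 3.1/1.0) = 3.1 servings → $5.27.
chicken breast only: max(55/16, 3.1/1.2) = 3.438 servings → $4.64.
canned tuna + chicken breast with both tight: 1.281 servings and 1.516 servings → $4.22.
So the least-cost plan costs $4.22.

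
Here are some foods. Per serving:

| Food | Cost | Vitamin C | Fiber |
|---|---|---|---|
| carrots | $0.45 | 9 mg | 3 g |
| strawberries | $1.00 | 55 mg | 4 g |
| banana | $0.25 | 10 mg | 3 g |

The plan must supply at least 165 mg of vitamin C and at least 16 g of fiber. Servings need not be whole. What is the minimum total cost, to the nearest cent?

$3.12

Two binding constraints pin down two serving amounts, so the optimal mix uses at most two foods. The candidates are each food alone (scaled to the tighter of vitamin C/fiber) and each pair with both constraints tight.
carrots only: max(165/9, 16/3) = 18.33 servings → $8.25.
strawberries only: max(165/55, 16/4) = 4 servings → $4.00.
banana only: max(165/10, 16/3) = 16.5 servings → $4.12.
carrots + strawberries with both tight: 1.705 servings and 2.721 servings → $3.49.
carrots + banana with both targets exact would need a negative amount; discard.
strawberries + banana with both tight: 2.68 servings and 1.76 servings → $3.12.
So the least-cost plan costs $3.12.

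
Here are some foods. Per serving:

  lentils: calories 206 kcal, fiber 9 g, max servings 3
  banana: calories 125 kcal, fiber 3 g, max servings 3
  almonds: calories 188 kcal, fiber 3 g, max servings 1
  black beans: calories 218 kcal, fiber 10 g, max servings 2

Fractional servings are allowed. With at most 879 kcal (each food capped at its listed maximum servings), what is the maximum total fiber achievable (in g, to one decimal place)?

Fiber per kcal: black beans 0.04587, lentils 0.04369, banana 0.024, almonds 0.01596.
Take 2 servings of black beans: uses 436 kcal, +20.0 g fiber (running total 20.0 g).
Take 2.15 servings of lentils: uses 443 kcal, +19.4 g fiber (running total 39.4 g).
Filling greedily by fiber-per-kcal is optimal for one linear limit, giving 39.4 g.

39.4 g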